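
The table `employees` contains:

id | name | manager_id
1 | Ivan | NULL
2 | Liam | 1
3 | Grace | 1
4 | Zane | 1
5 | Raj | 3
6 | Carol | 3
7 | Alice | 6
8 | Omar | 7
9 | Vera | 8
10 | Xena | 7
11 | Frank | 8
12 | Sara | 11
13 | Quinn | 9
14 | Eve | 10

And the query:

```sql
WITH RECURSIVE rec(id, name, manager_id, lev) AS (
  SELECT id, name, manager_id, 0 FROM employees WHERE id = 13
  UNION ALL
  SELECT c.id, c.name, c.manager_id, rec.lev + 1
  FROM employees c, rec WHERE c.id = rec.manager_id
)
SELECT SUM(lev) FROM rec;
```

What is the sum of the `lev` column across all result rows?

Base: id=13 (Quinn), manager_id=9, lev 0.
Iteration 1: join on id=9 -> Vera (id 9, manager_id=8, lev 1).
Iteration 2: join on id=8 -> Omar (id 8, manager_id=7, lev 2).
Iteration 3: join on id=7 -> Alice (id 7, manager_id=6, lev 3).
Iteration 4: join on id=6 -> Carol (id 6, manager_id=3, lev 4).
Iteration 5: join on id=3 -> Grace (id 3, manager_id=1, lev 5).
Iteration 6: join on id=1 -> Ivan (id 1, manager_id=NULL, lev 6).
Iteration 7: manager_id is NULL; no match; recursion stops.
SUM(lev) = 0 + 1 + 2 + 3 + 4 + 5 + 6 = 21.

21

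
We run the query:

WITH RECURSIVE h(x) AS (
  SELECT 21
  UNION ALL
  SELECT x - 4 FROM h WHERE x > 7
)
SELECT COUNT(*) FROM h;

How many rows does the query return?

Base: x=21.
Iteration 1: 21 > 7 holds -> x = 21 - 4 = 17.
Iteration 2: 17 > 7 holds -> x = 17 - 4 = 13.
Iteration 3: 13 > 7 holds -> x = 13 - 4 = 9.
Iteration 4: 9 > 7 holds -> x = 9 - 4 = 5.
Iteration 5: 5 > 7 fails; recursion stops.
Total rows emitted: 5.

5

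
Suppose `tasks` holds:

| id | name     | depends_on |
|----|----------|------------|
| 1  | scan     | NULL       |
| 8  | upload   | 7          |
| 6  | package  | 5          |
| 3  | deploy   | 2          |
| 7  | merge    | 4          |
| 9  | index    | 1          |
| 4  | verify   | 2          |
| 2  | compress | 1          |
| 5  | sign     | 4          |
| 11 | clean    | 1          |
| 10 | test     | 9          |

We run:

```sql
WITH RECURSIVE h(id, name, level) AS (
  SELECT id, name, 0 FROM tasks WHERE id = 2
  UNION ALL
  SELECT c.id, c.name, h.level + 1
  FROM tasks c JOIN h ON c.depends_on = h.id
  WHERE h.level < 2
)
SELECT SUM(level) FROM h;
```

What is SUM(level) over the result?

6

Base: id=2 (compress) at level 0.
Iteration 1: rows with depends_on in {2} -> deploy (id 3, level 1), verify (id 4, level 1).
Iteration 2: rows with depends_on in {3,4} -> sign (id 5, level 2), merge (id 7, level 2).
Iteration 3: level < 2 fails for all current rows; recursion stops.
SUM(level) = 0 + 1 + 1 + 2 + 2 = 6.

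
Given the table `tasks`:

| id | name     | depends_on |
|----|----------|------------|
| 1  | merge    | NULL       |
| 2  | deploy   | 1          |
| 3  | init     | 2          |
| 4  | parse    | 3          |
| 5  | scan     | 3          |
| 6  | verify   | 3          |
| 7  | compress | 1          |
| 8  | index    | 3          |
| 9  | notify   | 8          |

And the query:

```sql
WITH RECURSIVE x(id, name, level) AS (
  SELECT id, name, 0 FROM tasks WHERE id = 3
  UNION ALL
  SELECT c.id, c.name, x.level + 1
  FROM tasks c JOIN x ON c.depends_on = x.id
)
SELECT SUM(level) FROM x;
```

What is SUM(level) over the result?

6

Base: id=3 (init) at level 0.
Iteration 1: rows with depends_on in {3} -> parse (id 4, level 1), scan (id 5, level 1), verify (id 6, level 1), index (id 8, level 1).
Iteration 2: rows with depends_on in {4,5,6,8} -> notify (id 9, level 2).
Iteration 3: no rows with depends_on in {9}; recursion stops.
SUM(level) = 0 + 1 + 1 + 1 + 1 + 2 = 6.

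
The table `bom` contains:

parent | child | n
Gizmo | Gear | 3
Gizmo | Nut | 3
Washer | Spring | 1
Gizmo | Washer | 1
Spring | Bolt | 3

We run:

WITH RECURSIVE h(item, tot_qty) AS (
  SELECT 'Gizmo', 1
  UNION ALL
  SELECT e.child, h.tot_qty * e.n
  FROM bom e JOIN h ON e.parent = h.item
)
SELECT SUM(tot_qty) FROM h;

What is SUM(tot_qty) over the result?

12

Base: (Gizmo, tot_qty=1).
Iteration 1: components of {Gizmo} -> Gear = 1*3 = 3, Nut = 1*3 = 3, Washer = 1*1 = 1.
Iteration 2: components of {Gear,Nut,Washer} -> Spring = 1*1 = 1.
Iteration 3: components of {Spring} -> Bolt = 1*3 = 3.
Iteration 4: no further components; recursion stops.
SUM(tot_qty) = 1 + 3 + 3 + 1 + 1 + 3 = 12.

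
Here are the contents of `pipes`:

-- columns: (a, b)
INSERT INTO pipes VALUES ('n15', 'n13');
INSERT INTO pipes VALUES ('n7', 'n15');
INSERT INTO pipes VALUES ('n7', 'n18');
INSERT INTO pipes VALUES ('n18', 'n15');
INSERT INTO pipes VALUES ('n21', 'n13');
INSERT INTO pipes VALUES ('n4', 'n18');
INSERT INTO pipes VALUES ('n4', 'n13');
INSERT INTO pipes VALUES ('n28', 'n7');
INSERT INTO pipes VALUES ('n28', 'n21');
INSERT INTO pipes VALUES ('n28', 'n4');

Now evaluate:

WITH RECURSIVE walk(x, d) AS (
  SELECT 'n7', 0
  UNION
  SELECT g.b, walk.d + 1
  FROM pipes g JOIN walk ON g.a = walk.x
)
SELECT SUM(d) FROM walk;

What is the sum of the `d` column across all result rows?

Base: (n7, d=0).
Iteration 1: edges from {n7} -> (n15, d=1), (n18, d=1).
Iteration 2: edges from {n15,n18} -> (n13, d=2), (n15, d=2).
Iteration 3: edges from {n13,n15} -> (n13, d=3).
Iteration 4: no outgoing edges from {n13}; recursion stops.
SUM(d) = 0 + 1 + 1 + 2 + 2 + 3 = 9.

9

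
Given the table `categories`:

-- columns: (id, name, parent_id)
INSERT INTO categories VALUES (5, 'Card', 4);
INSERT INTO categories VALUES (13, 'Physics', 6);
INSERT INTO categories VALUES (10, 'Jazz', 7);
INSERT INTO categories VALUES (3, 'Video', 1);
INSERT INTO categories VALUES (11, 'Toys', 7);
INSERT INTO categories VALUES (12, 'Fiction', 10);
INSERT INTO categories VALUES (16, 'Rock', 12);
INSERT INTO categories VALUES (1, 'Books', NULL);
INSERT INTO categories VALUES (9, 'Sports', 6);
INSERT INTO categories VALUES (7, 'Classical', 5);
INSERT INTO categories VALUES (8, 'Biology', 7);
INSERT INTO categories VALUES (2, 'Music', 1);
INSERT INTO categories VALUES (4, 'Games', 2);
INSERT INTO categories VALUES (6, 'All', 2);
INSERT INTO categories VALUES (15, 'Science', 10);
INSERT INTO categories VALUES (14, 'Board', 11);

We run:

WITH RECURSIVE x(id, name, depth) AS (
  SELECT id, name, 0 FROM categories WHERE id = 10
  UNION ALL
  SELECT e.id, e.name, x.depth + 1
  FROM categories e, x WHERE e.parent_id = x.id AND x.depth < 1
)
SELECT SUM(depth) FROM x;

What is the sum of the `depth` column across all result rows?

2

Base: id=10 (Jazz) at depth 0.
Iteration 1: rows with parent_id in {10} -> Fiction (id 12, depth 1), Science (id 15, depth 1).
Iteration 2: depth < 1 fails for all current rows; recursion stops.
SUM(depth) = 0 + 1 + 1 = 2.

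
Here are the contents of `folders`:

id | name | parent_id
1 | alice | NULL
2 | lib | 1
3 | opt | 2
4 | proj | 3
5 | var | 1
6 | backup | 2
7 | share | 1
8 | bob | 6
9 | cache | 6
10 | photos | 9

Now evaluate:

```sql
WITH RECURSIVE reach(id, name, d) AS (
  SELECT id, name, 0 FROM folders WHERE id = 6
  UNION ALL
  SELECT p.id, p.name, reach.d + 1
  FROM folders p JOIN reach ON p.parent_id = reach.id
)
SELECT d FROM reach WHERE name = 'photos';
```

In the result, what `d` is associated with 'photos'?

2

Base: id=6 (backup) at d 0.
Iteration 1: rows with parent_id in {6} -> bob (id 8, d 1), cache (id 9, d 1).
Iteration 2: rows with parent_id in {8,9} -> photos (id 10, d 2).
Iteration 3: no rows with parent_id in {10}; recursion stops.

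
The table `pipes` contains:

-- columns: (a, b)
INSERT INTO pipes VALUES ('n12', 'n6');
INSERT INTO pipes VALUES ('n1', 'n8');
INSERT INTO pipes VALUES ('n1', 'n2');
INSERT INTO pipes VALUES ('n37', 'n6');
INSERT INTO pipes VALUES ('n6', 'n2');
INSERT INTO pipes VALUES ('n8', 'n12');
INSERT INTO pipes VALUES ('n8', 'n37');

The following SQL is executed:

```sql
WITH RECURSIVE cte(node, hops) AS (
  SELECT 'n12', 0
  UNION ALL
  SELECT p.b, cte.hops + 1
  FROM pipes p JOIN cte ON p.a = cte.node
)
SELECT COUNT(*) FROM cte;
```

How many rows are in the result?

3

Base: (n12, hops=0).
Iteration 1: edges from {n12} -> (n6, hops=1).
Iteration 2: edges from {n6} -> (n2, hops=2).
Iteration 3: no outgoing edges from {n2}; recursion stops.
Total rows emitted: 3.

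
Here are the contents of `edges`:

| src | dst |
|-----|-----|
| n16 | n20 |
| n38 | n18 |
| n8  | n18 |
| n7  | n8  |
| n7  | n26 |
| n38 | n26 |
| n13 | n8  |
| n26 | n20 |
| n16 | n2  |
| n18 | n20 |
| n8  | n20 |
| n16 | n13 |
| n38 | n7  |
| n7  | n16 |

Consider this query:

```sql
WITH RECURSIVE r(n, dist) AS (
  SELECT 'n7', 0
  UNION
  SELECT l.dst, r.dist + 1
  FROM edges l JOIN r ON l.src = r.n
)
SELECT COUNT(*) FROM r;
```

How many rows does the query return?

Base: (n7, dist=0).
Iteration 1: edges from {n7} -> (n16, dist=1), (n26, dist=1), (n8, dist=1).
Iteration 2: edges from {n16,n26,n8} -> (n13, dist=2), (n18, dist=2), (n2, dist=2), (n20, dist=2). [UNION drops 2 duplicate row(s)]
Iteration 3: edges from {n13,n18,n2,n20} -> (n20, dist=3), (n8, dist=3).
Iteration 4: edges from {n20,n8} -> (n18, dist=4), (n20, dist=4).
Iteration 5: edges from {n18,n20} -> (n20, dist=5).
Iteration 6: no outgoing edges from {n20}; recursion stops.
Total rows emitted: 13.

13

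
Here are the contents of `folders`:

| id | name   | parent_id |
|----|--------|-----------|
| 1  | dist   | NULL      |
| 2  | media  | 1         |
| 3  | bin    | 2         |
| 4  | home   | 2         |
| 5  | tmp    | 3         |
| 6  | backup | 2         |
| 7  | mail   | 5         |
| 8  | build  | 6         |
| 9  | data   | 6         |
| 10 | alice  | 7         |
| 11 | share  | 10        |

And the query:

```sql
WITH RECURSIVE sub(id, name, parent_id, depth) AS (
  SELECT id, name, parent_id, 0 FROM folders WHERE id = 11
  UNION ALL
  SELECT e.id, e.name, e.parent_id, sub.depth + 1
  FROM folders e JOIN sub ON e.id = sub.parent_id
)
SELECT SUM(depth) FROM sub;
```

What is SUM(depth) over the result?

Base: id=11 (share), parent_id=10, depth 0.
Iteration 1: join on id=10 -> alice (id 10, parent_id=7, depth 1).
Iteration 2: join on id=7 -> mail (id 7, parent_id=5, depth 2).
Iteration 3: join on id=5 -> tmp (id 5, parent_id=3, depth 3).
Iteration 4: join on id=3 -> bin (id 3, parent_id=2, depth 4).
Iteration 5: join on id=2 -> media (id 2, parent_id=1, depth 5).
Iteration 6: join on id=1 -> dist (id 1, parent_id=NULL, depth 6).
Iteration 7: parent_id is NULL; no match; recursion stops.
SUM(depth) = 0 + 1 + 2 + 3 + 4 + 5 + 6 = 21.

21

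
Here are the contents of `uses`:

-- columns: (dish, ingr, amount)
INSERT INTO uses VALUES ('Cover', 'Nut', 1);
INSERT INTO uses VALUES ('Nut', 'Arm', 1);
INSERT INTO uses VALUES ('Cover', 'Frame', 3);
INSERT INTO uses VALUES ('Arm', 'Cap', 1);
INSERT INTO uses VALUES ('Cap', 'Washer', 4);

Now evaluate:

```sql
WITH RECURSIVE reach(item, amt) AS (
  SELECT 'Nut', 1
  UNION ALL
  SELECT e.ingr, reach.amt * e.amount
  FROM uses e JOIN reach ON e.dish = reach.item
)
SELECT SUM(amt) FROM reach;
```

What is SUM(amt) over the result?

Base: (Nut, amt=1).
Iteration 1: components of {Nut} -> Arm = 1*1 = 1.
Iteration 2: components of {Arm} -> Cap = 1*1 = 1.
Iteration 3: components of {Cap} -> Washer = 1*4 = 4.
Iteration 4: no further components; recursion stops.
SUM(amt) = 1 + 1 + 1 + 4 = 7.

7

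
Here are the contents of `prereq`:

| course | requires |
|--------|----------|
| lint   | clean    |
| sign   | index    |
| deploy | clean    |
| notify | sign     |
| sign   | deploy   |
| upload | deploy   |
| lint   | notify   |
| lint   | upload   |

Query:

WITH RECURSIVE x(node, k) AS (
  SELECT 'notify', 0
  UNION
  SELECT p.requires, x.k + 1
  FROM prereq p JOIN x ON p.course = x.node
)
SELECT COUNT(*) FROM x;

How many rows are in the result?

Base: (notify, k=0).
Iteration 1: edges from {notify} -> (sign, k=1).
Iteration 2: edges from {sign} -> (deploy, k=2), (index, k=2).
Iteration 3: edges from {deploy,index} -> (clean, k=3).
Iteration 4: no outgoing edges from {clean}; recursion stops.
Total rows emitted: 5.

5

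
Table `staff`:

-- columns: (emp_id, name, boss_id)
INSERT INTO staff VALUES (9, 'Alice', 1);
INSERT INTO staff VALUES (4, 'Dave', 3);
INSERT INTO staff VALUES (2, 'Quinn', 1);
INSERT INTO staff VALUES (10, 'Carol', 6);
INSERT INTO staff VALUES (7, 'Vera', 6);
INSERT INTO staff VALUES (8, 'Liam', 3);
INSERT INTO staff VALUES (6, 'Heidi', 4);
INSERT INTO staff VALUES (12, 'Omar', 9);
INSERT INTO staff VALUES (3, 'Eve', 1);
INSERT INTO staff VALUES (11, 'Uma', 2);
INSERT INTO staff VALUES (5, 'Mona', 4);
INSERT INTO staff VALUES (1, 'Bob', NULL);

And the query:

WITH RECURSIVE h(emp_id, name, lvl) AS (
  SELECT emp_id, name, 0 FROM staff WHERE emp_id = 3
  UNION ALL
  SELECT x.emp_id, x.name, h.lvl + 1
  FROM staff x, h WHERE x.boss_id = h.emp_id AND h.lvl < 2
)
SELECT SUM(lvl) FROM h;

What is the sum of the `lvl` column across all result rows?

Base: emp_id=3 (Eve) at lvl 0.
Iteration 1: rows with boss_id in {3} -> Dave (id 4, lvl 1), Liam (id 8, lvl 1).
Iteration 2: rows with boss_id in {4,8} -> Mona (id 5, lvl 2), Heidi (id 6, lvl 2).
Iteration 3: lvl < 2 fails for all current rows; recursion stops.
SUM(lvl) = 0 + 1 + 1 + 2 + 2 = 6.

6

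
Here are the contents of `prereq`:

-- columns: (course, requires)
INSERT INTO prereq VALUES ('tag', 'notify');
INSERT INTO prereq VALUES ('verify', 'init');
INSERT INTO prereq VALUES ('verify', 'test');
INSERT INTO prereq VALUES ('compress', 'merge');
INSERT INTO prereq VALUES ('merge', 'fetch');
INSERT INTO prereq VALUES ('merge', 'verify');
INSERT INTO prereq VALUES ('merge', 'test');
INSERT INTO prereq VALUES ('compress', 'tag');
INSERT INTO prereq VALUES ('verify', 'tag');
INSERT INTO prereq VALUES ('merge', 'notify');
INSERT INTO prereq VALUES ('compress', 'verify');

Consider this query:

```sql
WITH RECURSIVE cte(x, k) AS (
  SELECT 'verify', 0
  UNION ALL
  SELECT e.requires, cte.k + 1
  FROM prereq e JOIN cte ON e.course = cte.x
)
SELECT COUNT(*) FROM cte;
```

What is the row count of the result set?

5

Base: (verify, k=0).
Iteration 1: edges from {verify} -> (init, k=1), (tag, k=1), (test, k=1).
Iteration 2: edges from {init,tag,test} -> (notify, k=2).
Iteration 3: no outgoing edges from {notify}; recursion stops.
Total rows emitted: 5.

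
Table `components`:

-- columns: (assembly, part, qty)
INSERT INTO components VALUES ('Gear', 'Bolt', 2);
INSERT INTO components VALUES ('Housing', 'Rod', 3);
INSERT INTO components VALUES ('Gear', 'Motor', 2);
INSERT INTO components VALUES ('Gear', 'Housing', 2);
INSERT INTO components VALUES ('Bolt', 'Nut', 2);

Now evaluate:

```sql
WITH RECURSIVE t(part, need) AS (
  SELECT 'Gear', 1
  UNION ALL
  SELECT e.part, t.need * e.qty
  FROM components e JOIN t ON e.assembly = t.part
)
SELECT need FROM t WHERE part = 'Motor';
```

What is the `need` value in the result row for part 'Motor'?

Base: (Gear, need=1).
Iteration 1: components of {Gear} -> Bolt = 1*2 = 2, Housing = 1*2 = 2, Motor = 1*2 = 2.
Iteration 2: components of {Bolt,Housing,Motor} -> Nut = 2*2 = 4, Rod = 2*3 = 6.
Iteration 3: no further components; recursion stops.

2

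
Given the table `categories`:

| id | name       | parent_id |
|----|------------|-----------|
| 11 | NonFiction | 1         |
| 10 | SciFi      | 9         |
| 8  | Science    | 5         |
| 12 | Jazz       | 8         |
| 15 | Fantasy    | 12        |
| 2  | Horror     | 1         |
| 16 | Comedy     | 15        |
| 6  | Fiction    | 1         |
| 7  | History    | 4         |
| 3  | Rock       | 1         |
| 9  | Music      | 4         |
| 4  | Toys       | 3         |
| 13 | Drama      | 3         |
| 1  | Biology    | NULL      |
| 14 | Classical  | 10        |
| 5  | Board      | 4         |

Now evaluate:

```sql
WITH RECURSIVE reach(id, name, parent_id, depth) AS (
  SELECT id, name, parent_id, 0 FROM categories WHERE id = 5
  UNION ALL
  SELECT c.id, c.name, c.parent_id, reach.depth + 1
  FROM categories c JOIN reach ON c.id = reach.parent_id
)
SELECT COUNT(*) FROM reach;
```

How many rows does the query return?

4

Base: id=5 (Board), parent_id=4, depth 0.
Iteration 1: join on id=4 -> Toys (id 4, parent_id=3, depth 1).
Iteration 2: join on id=3 -> Rock (id 3, parent_id=1, depth 2).
Iteration 3: join on id=1 -> Biology (id 1, parent_id=NULL, depth 3).
Iteration 4: parent_id is NULL; no match; recursion stops.
Total rows emitted: 4.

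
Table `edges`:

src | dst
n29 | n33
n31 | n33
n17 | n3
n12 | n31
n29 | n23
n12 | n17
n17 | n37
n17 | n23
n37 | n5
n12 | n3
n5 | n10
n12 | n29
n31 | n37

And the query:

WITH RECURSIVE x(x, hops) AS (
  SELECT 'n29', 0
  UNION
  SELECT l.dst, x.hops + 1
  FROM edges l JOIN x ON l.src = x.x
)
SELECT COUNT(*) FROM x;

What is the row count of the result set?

3

Base: (n29, hops=0).
Iteration 1: edges from {n29} -> (n23, hops=1), (n33, hops=1).
Iteration 2: no outgoing edges from {n23,n33}; recursion stops.
Total rows emitted: 3.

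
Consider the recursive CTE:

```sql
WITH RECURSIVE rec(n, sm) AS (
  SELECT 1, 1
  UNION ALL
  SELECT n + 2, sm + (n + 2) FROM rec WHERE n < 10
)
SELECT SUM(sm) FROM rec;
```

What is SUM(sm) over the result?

Base: n=1, sm=1.
Iteration 1: 1 < 10 holds -> n = 1 + 2 = 3, sm = 1 + 3 = 4.
Iteration 2: 3 < 10 holds -> n = 3 + 2 = 5, sm = 4 + 5 = 9.
Iteration 3: 5 < 10 holds -> n = 5 + 2 = 7, sm = 9 + 7 = 16.
Iteration 4: 7 < 10 holds -> n = 7 + 2 = 9, sm = 16 + 9 = 25.
Iteration 5: 9 < 10 holds -> n = 9 + 2 = 11, sm = 25 + 11 = 36.
Iteration 6: 11 < 10 fails; recursion stops.
SUM(sm) = 1 + 4 + 9 + 16 + 25 + 36 = 91.

91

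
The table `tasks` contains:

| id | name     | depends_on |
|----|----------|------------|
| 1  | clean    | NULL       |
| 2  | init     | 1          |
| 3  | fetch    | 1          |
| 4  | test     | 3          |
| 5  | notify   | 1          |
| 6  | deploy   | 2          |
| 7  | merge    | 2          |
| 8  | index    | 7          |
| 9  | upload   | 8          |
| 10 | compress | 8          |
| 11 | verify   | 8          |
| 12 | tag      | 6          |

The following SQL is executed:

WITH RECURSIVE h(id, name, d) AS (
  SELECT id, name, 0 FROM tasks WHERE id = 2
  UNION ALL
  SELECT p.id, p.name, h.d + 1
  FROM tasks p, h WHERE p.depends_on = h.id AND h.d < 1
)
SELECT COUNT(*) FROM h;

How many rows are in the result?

3

Base: id=2 (init) at d 0.
Iteration 1: rows with depends_on in {2} -> deploy (id 6, d 1), merge (id 7, d 1).
Iteration 2: d < 1 fails for all current rows; recursion stops.
Total rows emitted: 3.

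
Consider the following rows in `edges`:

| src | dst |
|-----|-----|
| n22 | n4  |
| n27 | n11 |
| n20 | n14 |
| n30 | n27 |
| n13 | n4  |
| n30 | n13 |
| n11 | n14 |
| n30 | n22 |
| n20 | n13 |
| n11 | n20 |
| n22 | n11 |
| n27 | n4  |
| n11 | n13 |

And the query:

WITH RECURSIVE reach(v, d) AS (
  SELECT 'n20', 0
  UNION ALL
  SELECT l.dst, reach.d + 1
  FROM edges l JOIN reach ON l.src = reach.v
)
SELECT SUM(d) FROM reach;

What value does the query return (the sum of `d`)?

Base: (n20, d=0).
Iteration 1: edges from {n20} -> (n13, d=1), (n14, d=1).
Iteration 2: edges from {n13,n14} -> (n4, d=2).
Iteration 3: no outgoing edges from {n4}; recursion stops.
SUM(d) = 0 + 1 + 1 + 2 = 4.

4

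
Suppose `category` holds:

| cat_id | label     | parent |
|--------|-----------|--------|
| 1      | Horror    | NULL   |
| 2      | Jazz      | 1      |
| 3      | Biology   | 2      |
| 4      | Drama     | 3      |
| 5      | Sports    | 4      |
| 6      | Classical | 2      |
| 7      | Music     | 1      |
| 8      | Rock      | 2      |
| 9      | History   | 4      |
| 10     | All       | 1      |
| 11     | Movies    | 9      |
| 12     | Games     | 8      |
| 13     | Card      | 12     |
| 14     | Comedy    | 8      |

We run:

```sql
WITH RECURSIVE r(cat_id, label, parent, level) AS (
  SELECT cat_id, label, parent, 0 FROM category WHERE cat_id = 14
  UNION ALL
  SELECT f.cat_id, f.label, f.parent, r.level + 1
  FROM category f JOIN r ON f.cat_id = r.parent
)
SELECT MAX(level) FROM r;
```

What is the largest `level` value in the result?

3

Base: cat_id=14 (Comedy), parent=8, level 0.
Iteration 1: join on cat_id=8 -> Rock (id 8, parent=2, level 1).
Iteration 2: join on cat_id=2 -> Jazz (id 2, parent=1, level 2).
Iteration 3: join on cat_id=1 -> Horror (id 1, parent=NULL, level 3).
Iteration 4: parent is NULL; no match; recursion stops.
level values: 0, 1, 2, 3; the maximum is 3.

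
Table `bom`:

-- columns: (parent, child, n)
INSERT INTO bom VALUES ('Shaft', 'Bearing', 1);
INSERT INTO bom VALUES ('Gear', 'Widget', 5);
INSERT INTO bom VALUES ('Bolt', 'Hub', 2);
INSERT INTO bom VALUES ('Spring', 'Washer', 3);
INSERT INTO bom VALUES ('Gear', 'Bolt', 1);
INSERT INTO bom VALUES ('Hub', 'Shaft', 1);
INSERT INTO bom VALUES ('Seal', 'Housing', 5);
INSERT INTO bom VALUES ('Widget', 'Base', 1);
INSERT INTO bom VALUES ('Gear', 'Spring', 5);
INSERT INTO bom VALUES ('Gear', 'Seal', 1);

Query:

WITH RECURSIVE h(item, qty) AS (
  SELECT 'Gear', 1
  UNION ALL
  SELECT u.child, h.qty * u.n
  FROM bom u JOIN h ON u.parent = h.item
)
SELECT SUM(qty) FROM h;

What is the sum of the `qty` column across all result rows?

Base: (Gear, qty=1).
Iteration 1: components of {Gear} -> Bolt = 1*1 = 1, Seal = 1*1 = 1, Spring = 1*5 = 5, Widget = 1*5 = 5.
Iteration 2: components of {Bolt,Seal,Spring,Widget} -> Base = 5*1 = 5, Housing = 1*5 = 5, Hub = 1*2 = 2, Washer = 5*3 = 15.
Iteration 3: components of {Base,Housing,Hub,Washer} -> Shaft = 2*1 = 2.
Iteration 4: components of {Shaft} -> Bearing = 2*1 = 2.
Iteration 5: no further components; recursion stops.
SUM(qty) = 1 + 1 + 5 + 1 + 5 + 2 + 15 + 5 + 5 + 2 + 2 = 44.

44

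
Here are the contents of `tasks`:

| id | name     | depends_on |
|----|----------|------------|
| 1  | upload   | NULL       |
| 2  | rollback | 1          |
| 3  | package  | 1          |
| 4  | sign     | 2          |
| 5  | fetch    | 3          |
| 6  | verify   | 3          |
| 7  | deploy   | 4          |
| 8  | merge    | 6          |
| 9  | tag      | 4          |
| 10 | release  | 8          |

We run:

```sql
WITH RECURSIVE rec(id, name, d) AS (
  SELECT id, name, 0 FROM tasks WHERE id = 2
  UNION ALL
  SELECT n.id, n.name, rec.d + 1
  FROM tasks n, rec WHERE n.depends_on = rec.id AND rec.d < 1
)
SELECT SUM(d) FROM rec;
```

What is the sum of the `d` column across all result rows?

1

Base: id=2 (rollback) at d 0.
Iteration 1: rows with depends_on in {2} -> sign (id 4, d 1).
Iteration 2: d < 1 fails for all current rows; recursion stops.
SUM(d) = 0 + 1 = 1.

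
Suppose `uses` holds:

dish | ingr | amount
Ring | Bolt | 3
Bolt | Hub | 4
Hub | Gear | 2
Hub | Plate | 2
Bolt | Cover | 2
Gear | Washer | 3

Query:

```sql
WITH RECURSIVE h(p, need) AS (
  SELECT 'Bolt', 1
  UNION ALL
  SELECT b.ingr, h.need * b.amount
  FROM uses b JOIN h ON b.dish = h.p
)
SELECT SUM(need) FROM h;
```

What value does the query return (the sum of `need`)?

47

Base: (Bolt, need=1).
Iteration 1: components of {Bolt} -> Cover = 1*2 = 2, Hub = 1*4 = 4.
Iteration 2: components of {Cover,Hub} -> Gear = 4*2 = 8, Plate = 4*2 = 8.
Iteration 3: components of {Gear,Plate} -> Washer = 8*3 = 24.
Iteration 4: no further components; recursion stops.
SUM(need) = 1 + 4 + 2 + 8 + 8 + 24 = 47.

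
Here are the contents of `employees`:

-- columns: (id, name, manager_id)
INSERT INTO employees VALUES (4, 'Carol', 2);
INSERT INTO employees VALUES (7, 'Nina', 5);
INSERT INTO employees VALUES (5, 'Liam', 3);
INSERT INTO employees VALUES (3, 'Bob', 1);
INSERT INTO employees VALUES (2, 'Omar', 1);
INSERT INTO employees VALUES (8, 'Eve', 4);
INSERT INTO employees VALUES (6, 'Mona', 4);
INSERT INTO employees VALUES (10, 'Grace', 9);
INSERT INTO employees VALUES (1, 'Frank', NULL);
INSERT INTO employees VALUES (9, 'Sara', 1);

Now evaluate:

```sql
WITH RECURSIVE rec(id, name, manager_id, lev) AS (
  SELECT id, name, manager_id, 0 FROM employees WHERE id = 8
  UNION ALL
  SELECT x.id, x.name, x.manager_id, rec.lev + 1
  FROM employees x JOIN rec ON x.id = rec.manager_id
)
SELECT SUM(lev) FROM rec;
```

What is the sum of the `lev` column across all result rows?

Base: id=8 (Eve), manager_id=4, lev 0.
Iteration 1: join on id=4 -> Carol (id 4, manager_id=2, lev 1).
Iteration 2: join on id=2 -> Omar (id 2, manager_id=1, lev 2).
Iteration 3: join on id=1 -> Frank (id 1, manager_id=NULL, lev 3).
Iteration 4: manager_id is NULL; no match; recursion stops.
SUM(lev) = 0 + 1 + 2 + 3 = 6.

6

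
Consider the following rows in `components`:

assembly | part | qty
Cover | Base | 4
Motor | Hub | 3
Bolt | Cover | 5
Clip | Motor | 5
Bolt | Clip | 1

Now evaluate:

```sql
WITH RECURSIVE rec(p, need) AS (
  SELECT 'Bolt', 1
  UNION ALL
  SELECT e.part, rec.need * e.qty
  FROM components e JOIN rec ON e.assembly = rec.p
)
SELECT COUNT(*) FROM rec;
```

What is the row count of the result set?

Base: (Bolt, need=1).
Iteration 1: components of {Bolt} -> Clip = 1*1 = 1, Cover = 1*5 = 5.
Iteration 2: components of {Clip,Cover} -> Base = 5*4 = 20, Motor = 1*5 = 5.
Iteration 3: components of {Base,Motor} -> Hub = 5*3 = 15.
Iteration 4: no further components; recursion stops.
Total rows emitted: 6.

6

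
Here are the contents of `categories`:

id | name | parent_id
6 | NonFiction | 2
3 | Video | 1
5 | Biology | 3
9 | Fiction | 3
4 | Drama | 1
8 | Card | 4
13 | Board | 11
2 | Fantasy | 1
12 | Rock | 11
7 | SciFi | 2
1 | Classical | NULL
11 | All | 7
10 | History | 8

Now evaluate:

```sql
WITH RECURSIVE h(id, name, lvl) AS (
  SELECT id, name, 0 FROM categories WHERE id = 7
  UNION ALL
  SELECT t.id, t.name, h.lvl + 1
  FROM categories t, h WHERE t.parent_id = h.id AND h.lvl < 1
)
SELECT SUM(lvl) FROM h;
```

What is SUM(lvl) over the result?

1

Base: id=7 (SciFi) at lvl 0.
Iteration 1: rows with parent_id in {7} -> All (id 11, lvl 1).
Iteration 2: lvl < 1 fails for all current rows; recursion stops.
SUM(lvl) = 0 + 1 = 1.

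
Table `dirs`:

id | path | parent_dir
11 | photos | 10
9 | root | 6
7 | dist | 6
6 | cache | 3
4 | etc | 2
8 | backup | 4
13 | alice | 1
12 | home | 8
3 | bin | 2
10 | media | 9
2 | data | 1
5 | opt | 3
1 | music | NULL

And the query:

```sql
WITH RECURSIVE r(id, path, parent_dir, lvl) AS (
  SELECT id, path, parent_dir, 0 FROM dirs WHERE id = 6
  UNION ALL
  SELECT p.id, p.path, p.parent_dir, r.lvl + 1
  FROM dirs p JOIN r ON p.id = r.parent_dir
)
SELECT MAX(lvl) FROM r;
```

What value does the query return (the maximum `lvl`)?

Base: id=6 (cache), parent_dir=3, lvl 0.
Iteration 1: join on id=3 -> bin (id 3, parent_dir=2, lvl 1).
Iteration 2: join on id=2 -> data (id 2, parent_dir=1, lvl 2).
Iteration 3: join on id=1 -> music (id 1, parent_dir=NULL, lvl 3).
Iteration 4: parent_dir is NULL; no match; recursion stops.
lvl values: 0, 1, 2, 3; the maximum is 3.

3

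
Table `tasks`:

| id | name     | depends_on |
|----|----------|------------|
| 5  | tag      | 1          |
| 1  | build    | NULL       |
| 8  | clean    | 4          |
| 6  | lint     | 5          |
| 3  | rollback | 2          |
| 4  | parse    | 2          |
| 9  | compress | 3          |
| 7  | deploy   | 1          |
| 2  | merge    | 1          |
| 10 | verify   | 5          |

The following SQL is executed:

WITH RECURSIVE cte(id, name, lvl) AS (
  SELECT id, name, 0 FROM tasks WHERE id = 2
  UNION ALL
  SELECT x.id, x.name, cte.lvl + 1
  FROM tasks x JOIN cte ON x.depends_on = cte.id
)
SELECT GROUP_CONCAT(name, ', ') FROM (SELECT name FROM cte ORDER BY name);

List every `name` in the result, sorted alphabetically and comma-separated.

Base: id=2 (merge) at lvl 0.
Iteration 1: rows with depends_on in {2} -> rollback (id 3, lvl 1), parse (id 4, lvl 1).
Iteration 2: rows with depends_on in {3,4} -> clean (id 8, lvl 2), compress (id 9, lvl 2).
Iteration 3: no rows with depends_on in {8,9}; recursion stops.

clean, compress, merge, parse, rollback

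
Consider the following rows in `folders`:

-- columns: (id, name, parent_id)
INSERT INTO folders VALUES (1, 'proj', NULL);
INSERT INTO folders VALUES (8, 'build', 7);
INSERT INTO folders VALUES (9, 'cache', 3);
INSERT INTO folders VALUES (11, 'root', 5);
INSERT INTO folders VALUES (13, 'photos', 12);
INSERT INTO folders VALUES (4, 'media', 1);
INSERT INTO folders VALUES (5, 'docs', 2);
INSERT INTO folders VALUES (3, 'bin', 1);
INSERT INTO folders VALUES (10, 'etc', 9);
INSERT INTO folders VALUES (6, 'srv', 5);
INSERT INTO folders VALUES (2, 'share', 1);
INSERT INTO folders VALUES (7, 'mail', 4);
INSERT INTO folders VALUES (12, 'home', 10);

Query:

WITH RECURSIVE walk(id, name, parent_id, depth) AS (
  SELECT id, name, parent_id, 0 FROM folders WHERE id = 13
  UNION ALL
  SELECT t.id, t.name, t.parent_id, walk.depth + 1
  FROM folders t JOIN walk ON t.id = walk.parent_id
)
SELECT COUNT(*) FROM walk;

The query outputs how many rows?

6

Base: id=13 (photos), parent_id=12, depth 0.
Iteration 1: join on id=12 -> home (id 12, parent_id=10, depth 1).
Iteration 2: join on id=10 -> etc (id 10, parent_id=9, depth 2).
Iteration 3: join on id=9 -> cache (id 9, parent_id=3, depth 3).
Iteration 4: join on id=3 -> bin (id 3, parent_id=1, depth 4).
Iteration 5: join on id=1 -> proj (id 1, parent_id=NULL, depth 5).
Iteration 6: parent_id is NULL; no match; recursion stops.
Total rows emitted: 6.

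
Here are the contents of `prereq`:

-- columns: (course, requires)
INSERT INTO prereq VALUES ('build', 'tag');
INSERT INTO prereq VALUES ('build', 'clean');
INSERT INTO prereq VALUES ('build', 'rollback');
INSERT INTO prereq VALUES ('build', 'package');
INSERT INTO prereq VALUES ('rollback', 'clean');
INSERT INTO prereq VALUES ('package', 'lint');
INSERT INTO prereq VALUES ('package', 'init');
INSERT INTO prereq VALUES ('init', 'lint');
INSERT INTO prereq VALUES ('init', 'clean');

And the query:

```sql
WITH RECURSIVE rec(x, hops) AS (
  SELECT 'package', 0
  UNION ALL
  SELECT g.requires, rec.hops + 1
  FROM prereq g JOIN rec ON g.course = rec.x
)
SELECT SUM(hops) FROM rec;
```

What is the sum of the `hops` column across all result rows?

Base: (package, hops=0).
Iteration 1: edges from {package} -> (init, hops=1), (lint, hops=1).
Iteration 2: edges from {init,lint} -> (clean, hops=2), (lint, hops=2).
Iteration 3: no outgoing edges from {clean,lint}; recursion stops.
SUM(hops) = 0 + 1 + 1 + 2 + 2 = 6.

6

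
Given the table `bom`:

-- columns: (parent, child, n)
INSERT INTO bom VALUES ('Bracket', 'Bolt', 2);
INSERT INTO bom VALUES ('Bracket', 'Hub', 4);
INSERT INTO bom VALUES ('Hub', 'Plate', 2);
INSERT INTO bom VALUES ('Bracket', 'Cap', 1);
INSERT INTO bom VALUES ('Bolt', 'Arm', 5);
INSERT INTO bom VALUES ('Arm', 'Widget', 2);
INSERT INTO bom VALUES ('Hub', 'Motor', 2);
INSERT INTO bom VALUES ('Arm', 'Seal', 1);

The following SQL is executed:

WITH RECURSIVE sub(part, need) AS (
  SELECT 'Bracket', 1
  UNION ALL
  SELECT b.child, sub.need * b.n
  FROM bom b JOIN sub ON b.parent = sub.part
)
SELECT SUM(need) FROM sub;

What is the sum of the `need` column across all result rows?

64

Base: (Bracket, need=1).
Iteration 1: components of {Bracket} -> Bolt = 1*2 = 2, Cap = 1*1 = 1, Hub = 1*4 = 4.
Iteration 2: components of {Bolt,Cap,Hub} -> Arm = 2*5 = 10, Motor = 4*2 = 8, Plate = 4*2 = 8.
Iteration 3: components of {Arm,Motor,Plate} -> Seal = 10*1 = 10, Widget = 10*2 = 20.
Iteration 4: no further components; recursion stops.
SUM(need) = 1 + 2 + 4 + 1 + 10 + 8 + 8 + 20 + 10 = 64.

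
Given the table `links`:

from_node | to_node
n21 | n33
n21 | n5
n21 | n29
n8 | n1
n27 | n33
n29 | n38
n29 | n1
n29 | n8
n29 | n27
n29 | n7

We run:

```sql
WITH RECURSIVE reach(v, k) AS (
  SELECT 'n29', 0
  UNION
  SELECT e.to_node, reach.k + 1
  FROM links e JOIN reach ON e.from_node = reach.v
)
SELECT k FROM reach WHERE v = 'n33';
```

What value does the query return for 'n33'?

Base: (n29, k=0).
Iteration 1: edges from {n29} -> (n1, k=1), (n27, k=1), (n38, k=1), (n7, k=1), (n8, k=1).
Iteration 2: edges from {n1,n27,n38,n7,n8} -> (n1, k=2), (n33, k=2).
Iteration 3: no outgoing edges from {n1,n33}; recursion stops.

2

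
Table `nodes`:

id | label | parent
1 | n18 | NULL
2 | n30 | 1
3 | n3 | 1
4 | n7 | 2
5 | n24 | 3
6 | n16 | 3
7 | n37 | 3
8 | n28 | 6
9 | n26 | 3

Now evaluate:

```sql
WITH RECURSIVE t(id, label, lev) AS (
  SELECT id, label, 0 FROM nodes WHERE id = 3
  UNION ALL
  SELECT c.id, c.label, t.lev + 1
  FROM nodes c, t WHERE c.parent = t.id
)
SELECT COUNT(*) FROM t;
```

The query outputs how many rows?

Base: id=3 (n3) at lev 0.
Iteration 1: rows with parent in {3} -> n24 (id 5, lev 1), n16 (id 6, lev 1), n37 (id 7, lev 1), n26 (id 9, lev 1).
Iteration 2: rows with parent in {5,6,7,9} -> n28 (id 8, lev 2).
Iteration 3: no rows with parent in {8}; recursion stops.
Total rows emitted: 6.

6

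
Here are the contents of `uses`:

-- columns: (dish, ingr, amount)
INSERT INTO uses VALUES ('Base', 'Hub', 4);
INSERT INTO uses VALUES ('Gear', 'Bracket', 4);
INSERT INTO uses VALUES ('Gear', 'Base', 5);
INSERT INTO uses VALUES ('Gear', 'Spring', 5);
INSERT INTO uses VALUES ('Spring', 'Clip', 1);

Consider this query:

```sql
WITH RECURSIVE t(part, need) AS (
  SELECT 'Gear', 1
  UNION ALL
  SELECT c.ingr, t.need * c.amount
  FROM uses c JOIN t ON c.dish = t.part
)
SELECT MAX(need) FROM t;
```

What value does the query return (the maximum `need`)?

Base: (Gear, need=1).
Iteration 1: components of {Gear} -> Base = 1*5 = 5, Bracket = 1*4 = 4, Spring = 1*5 = 5.
Iteration 2: components of {Base,Bracket,Spring} -> Clip = 5*1 = 5, Hub = 5*4 = 20.
Iteration 3: no further components; recursion stops.
need values: 1, 5, 5, 4, 5, 20; the maximum is 20.

20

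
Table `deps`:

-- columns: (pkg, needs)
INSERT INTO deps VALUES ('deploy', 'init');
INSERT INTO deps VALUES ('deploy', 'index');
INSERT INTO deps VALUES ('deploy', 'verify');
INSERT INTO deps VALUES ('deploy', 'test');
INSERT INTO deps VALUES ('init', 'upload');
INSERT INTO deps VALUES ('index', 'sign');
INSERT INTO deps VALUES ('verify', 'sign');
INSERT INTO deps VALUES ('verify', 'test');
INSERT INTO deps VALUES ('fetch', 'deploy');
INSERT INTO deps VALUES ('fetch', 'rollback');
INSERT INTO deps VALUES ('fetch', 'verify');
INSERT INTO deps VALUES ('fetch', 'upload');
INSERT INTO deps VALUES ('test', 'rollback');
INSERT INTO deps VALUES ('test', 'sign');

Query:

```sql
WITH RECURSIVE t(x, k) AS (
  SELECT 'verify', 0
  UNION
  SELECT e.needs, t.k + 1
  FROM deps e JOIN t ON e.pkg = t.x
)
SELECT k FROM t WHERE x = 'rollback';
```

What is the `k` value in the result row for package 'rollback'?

Base: (verify, k=0).
Iteration 1: edges from {verify} -> (sign, k=1), (test, k=1).
Iteration 2: edges from {sign,test} -> (rollback, k=2), (sign, k=2).
Iteration 3: no outgoing edges from {rollback,sign}; recursion stops.

2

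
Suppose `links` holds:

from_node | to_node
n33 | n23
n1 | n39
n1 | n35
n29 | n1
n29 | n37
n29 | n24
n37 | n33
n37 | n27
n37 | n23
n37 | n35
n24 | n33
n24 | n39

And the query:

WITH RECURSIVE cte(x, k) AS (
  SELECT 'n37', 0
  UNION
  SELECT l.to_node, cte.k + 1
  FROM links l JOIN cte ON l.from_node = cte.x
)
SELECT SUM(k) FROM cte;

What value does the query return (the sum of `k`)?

6

Base: (n37, k=0).
Iteration 1: edges from {n37} -> (n23, k=1), (n27, k=1), (n33, k=1), (n35, k=1).
Iteration 2: edges from {n23,n27,n33,n35} -> (n23, k=2).
Iteration 3: no outgoing edges from {n23}; recursion stops.
SUM(k) = 0 + 1 + 1 + 1 + 1 + 2 = 6.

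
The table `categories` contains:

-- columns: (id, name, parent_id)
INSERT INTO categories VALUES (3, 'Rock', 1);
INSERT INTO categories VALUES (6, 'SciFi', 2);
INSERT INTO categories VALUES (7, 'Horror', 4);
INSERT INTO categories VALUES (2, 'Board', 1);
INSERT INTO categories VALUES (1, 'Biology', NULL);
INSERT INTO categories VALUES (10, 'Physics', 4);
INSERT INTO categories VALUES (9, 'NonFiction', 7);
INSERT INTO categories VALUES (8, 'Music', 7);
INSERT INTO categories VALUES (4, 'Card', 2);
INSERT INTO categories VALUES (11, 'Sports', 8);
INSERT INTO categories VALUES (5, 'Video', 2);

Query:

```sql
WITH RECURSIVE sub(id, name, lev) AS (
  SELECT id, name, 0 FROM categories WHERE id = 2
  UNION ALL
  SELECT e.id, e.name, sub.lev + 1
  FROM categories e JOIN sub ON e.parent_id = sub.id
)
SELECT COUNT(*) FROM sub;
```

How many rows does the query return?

9

Base: id=2 (Board) at lev 0.
Iteration 1: rows with parent_id in {2} -> Card (id 4, lev 1), Video (id 5, lev 1), SciFi (id 6, lev 1).
Iteration 2: rows with parent_id in {4,5,6} -> Horror (id 7, lev 2), Physics (id 10, lev 2).
Iteration 3: rows with parent_id in {7,10} -> Music (id 8, lev 3), NonFiction (id 9, lev 3).
Iteration 4: rows with parent_id in {8,9} -> Sports (id 11, lev 4).
Iteration 5: no rows with parent_id in {11}; recursion stops.
Total rows emitted: 9.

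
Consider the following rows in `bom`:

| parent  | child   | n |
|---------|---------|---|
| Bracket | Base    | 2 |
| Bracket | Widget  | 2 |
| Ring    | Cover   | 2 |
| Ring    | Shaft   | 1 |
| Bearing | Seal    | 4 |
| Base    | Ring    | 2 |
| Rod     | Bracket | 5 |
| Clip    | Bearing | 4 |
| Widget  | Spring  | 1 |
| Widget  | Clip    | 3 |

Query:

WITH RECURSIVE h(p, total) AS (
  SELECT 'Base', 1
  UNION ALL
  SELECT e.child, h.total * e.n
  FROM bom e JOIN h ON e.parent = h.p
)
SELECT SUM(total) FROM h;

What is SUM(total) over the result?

9

Base: (Base, total=1).
Iteration 1: components of {Base} -> Ring = 1*2 = 2.
Iteration 2: components of {Ring} -> Cover = 2*2 = 4, Shaft = 2*1 = 2.
Iteration 3: no further components; recursion stops.
SUM(total) = 1 + 2 + 4 + 2 = 9.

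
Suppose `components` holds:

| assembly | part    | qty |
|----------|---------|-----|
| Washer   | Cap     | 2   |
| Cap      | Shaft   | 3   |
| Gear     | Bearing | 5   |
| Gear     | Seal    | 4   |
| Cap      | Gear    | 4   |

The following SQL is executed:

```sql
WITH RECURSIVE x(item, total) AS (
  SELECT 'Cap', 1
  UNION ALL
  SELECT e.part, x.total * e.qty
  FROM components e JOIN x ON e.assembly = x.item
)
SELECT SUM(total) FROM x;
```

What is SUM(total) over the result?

Base: (Cap, total=1).
Iteration 1: components of {Cap} -> Gear = 1*4 = 4, Shaft = 1*3 = 3.
Iteration 2: components of {Gear,Shaft} -> Bearing = 4*5 = 20, Seal = 4*4 = 16.
Iteration 3: no further components; recursion stops.
SUM(total) = 1 + 3 + 4 + 20 + 16 = 44.

44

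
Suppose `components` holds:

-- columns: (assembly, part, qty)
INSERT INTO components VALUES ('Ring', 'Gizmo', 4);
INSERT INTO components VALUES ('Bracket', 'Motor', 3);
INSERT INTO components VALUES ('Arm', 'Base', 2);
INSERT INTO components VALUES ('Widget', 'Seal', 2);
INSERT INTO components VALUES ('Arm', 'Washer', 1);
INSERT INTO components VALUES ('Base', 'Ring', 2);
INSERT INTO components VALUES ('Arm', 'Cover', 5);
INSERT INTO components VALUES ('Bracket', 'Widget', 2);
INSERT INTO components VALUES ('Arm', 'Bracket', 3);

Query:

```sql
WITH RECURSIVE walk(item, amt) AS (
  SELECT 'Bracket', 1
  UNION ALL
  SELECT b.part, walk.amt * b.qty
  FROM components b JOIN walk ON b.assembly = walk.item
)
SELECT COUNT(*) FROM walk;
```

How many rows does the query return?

4

Base: (Bracket, amt=1).
Iteration 1: components of {Bracket} -> Motor = 1*3 = 3, Widget = 1*2 = 2.
Iteration 2: components of {Motor,Widget} -> Seal = 2*2 = 4.
Iteration 3: no further components; recursion stops.
Total rows emitted: 4.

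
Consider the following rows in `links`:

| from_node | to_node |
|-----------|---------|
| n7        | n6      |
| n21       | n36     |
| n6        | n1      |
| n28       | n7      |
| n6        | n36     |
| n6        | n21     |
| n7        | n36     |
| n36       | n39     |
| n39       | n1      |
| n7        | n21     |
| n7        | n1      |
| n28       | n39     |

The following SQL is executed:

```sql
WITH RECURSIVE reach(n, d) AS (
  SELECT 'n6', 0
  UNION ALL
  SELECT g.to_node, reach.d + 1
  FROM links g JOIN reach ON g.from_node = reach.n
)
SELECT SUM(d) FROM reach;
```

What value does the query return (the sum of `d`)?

17

Base: (n6, d=0).
Iteration 1: edges from {n6} -> (n1, d=1), (n21, d=1), (n36, d=1).
Iteration 2: edges from {n1,n21,n36} -> (n36, d=2), (n39, d=2).
Iteration 3: edges from {n36,n39} -> (n1, d=3), (n39, d=3).
Iteration 4: edges from {n1,n39} -> (n1, d=4).
Iteration 5: no outgoing edges from {n1}; recursion stops.
SUM(d) = 0 + 1 + 1 + 1 + 2 + 2 + 3 + 3 + 4 = 17.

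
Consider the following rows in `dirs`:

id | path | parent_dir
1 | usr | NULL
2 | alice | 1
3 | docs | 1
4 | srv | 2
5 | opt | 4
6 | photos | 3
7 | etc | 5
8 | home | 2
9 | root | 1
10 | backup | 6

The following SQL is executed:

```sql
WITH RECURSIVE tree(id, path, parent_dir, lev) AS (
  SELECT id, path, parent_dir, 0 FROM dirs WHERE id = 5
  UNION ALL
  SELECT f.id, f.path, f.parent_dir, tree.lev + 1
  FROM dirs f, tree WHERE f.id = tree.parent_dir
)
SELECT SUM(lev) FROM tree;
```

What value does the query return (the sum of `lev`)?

6

Base: id=5 (opt), parent_dir=4, lev 0.
Iteration 1: join on id=4 -> srv (id 4, parent_dir=2, lev 1).
Iteration 2: join on id=2 -> alice (id 2, parent_dir=1, lev 2).
Iteration 3: join on id=1 -> usr (id 1, parent_dir=NULL, lev 3).
Iteration 4: parent_dir is NULL; no match; recursion stops.
SUM(lev) = 0 + 1 + 2 + 3 = 6.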